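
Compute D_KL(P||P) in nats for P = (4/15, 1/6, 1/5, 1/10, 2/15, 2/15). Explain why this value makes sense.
0.0000 nats

KL divergence satisfies the Gibbs inequality: D_KL(P||Q) ≥ 0 for all distributions P, Q.

D_KL(P||Q) = Σ p(x) log(p(x)/q(x))
Each term is p(x) × log_e(p(x)/p(x)) = p(x) × log_e(1) = 0, so the sum is 0.
D_KL(P||Q) = 0.0000 nats

When P = Q, the KL divergence is exactly 0, as there is no 'divergence' between identical distributions.

This non-negativity is a fundamental property: relative entropy cannot be negative because it measures how different Q is from P.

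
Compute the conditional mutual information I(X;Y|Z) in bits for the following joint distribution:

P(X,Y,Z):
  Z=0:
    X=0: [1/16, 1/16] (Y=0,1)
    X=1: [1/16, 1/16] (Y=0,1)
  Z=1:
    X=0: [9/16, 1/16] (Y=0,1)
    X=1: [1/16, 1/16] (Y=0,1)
0.0694 bits

Conditional mutual information: I(X;Y|Z) = H(X|Z) + H(Y|Z) - H(X,Y|Z)

H(Z) = 0.8113
H(X,Z) = 1.5488 → H(X|Z) = 0.7375
H(Y,Z) = 1.5488 → H(Y|Z) = 0.7375
H(X,Y,Z) = 2.2169 → H(X,Y|Z) = 1.4056

I(X;Y|Z) = 0.7375 + 0.7375 - 1.4056 = 0.0694 bits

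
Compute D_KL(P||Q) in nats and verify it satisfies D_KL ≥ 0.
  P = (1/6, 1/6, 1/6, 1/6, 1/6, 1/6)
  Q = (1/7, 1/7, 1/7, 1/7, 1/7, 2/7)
0.0386 nats

KL divergence satisfies the Gibbs inequality: D_KL(P||Q) ≥ 0 for all distributions P, Q.

D_KL(P||Q) = Σ p(x) log(p(x)/q(x))
Term by term:
  x=0: 1/6 × log_e[(1/6)/(1/7)] = 0.0257
  x=1: 1/6 × log_e[(1/6)/(1/7)] = 0.0257
  x=2: 1/6 × log_e[(1/6)/(1/7)] = 0.0257
  x=3: 1/6 × log_e[(1/6)/(1/7)] = 0.0257
  x=4: 1/6 × log_e[(1/6)/(1/7)] = 0.0257
  x=5: 1/6 × log_e[(1/6)/(2/7)] = -0.0898
D_KL(P||Q) = 0.0386 nats

D_KL(P||Q) = 0.0386 ≥ 0 ✓

This non-negativity is a fundamental property: relative entropy cannot be negative because it measures how different Q is from P.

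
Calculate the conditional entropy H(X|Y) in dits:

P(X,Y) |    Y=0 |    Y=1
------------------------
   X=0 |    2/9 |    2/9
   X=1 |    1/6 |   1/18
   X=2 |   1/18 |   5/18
0.4157 dits

Using the chain rule: H(X|Y) = H(X,Y) - H(Y)

First, compute H(X,Y) = 0.7140 dits

Marginal P(Y) = (4/9, 5/9)
H(Y) = 0.2983 dits

H(X|Y) = H(X,Y) - H(Y) = 0.7140 - 0.2983 = 0.4157 dits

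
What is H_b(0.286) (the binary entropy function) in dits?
0.2599 dits

The binary entropy function is:
H(p) = -p log(p) - (1-p) log(1-p)

H(0.286) = -0.286 × log_10(0.286) - 0.714 × log_10(0.714)
H(0.286) = 0.2599 dits

Note: Binary entropy is maximized at p=0.5 (H=1 bit) and minimized at p=0 or p=1 (H=0).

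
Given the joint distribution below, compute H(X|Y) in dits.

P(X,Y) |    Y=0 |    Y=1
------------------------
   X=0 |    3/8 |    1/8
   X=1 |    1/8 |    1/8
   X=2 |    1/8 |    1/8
0.4369 dits

Using the chain rule: H(X|Y) = H(X,Y) - H(Y)

First, compute H(X,Y) = 0.7242 dits

Marginal P(Y) = (5/8, 3/8)
H(Y) = 0.2873 dits

H(X|Y) = H(X,Y) - H(Y) = 0.7242 - 0.2873 = 0.4369 dits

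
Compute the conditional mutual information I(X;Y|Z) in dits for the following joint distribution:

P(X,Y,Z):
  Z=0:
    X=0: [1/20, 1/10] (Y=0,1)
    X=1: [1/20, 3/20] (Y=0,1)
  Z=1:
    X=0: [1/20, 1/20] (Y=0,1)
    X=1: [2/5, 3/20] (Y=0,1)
0.0048 dits

Conditional mutual information: I(X;Y|Z) = H(X|Z) + H(Y|Z) - H(X,Y|Z)

H(Z) = 0.2812
H(X,Z) = 0.5062 → H(X|Z) = 0.2250
H(Y,Z) = 0.5464 → H(Y|Z) = 0.2652
H(X,Y,Z) = 0.7666 → H(X,Y|Z) = 0.4854

I(X;Y|Z) = 0.2250 + 0.2652 - 0.4854 = 0.0048 dits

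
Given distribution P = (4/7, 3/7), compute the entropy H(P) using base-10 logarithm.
0.2966 dits

Shannon entropy is H(X) = -Σ p(x) log p(x).

For P = (4/7, 3/7):
H = -4/7 × log_10(4/7) -3/7 × log_10(3/7)
H = 0.2966 dits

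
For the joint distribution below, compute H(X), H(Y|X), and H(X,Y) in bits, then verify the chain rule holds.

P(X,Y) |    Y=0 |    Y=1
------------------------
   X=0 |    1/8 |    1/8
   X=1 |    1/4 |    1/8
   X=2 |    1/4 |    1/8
H(X,Y) = 2.5000, H(X) = 1.5613, H(Y|X) = 0.9387 (all in bits)

Chain rule: H(X,Y) = H(X) + H(Y|X)

Left side — joint entropy directly:
H(X,Y) = -Σ p(x,y) log p(x,y) = 2.5000 bits

Right side — compute H(Y|X) from the conditional distributions:
P(X) = (1/4, 3/8, 3/8), so H(X) = 1.5613 bits
H(Y|X) = Σ_x P(X=x) · H(Y|X=x):
  P(Y|X=0) = (1/2, 1/2), H(Y|X=0) = 1.0000, weight P(X=0) = 1/4
  P(Y|X=1) = (2/3, 1/3), H(Y|X=1) = 0.9183, weight P(X=1) = 3/8
  P(Y|X=2) = (2/3, 1/3), H(Y|X=2) = 0.9183, weight P(X=2) = 3/8
H(Y|X) = 0.9387 bits

H(X) + H(Y|X) = 1.5613 + 0.9387 = 2.5000 bits

Both sides equal 2.5000 bits. ✓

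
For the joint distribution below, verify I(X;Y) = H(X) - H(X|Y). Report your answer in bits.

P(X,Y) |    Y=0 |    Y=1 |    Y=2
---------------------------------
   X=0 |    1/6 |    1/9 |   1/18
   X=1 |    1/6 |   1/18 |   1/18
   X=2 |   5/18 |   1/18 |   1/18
I(X;Y) = 0.0333 bits

Mutual information has multiple equivalent forms:
- I(X;Y) = H(X) - H(X|Y)
- I(X;Y) = H(Y) - H(Y|X)
- I(X;Y) = H(X) + H(Y) - H(X,Y)

Computing all quantities:
H(X) = 1.5715, H(Y) = 1.3472, H(X,Y) = 2.8855
H(X|Y) = 1.5383, H(Y|X) = 1.3140

Verification:
H(X) - H(X|Y) = 1.5715 - 1.5383 = 0.0333
H(Y) - H(Y|X) = 1.3472 - 1.3140 = 0.0333
H(X) + H(Y) - H(X,Y) = 1.5715 + 1.3472 - 2.8855 = 0.0333

All forms give I(X;Y) = 0.0333 bits. ✓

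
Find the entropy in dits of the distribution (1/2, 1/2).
0.3010 dits

Shannon entropy is H(X) = -Σ p(x) log p(x).

For P = (1/2, 1/2):
H = -1/2 × log_10(1/2) -1/2 × log_10(1/2)
H = 0.3010 dits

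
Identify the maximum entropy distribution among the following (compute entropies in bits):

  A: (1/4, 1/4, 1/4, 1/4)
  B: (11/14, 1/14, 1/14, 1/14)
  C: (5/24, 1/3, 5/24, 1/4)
A

For a discrete distribution over n outcomes, entropy is maximized by the uniform distribution.

Computing entropies:
H(A) = 2.0000 bits
H(B) = 1.0892 bits
H(C) = 1.9713 bits

The uniform distribution (where all probabilities equal 1/4) achieves the maximum entropy of log_2(4) = 2.0000 bits.

Distribution A has the highest entropy.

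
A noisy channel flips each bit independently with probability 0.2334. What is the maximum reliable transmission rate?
0.2161 bits

For a binary symmetric channel (BSC) with error probability p:
Capacity C = 1 - H(p) bits per symbol

where H(p) = -p log₂(p) - (1-p) log₂(1-p) is the binary entropy function.

H(0.2334) = 0.7839 bits
C = 1 - 0.7839 = 0.2161 bits per symbol

This means we can reliably transmit up to 0.2161 bits of information per channel use.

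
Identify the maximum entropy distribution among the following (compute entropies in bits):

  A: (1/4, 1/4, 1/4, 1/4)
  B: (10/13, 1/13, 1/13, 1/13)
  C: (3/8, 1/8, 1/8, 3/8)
A

For a discrete distribution over n outcomes, entropy is maximized by the uniform distribution.

Computing entropies:
H(A) = 2.0000 bits
H(B) = 1.1451 bits
H(C) = 1.8113 bits

The uniform distribution (where all probabilities equal 1/4) achieves the maximum entropy of log_2(4) = 2.0000 bits.

Distribution A has the highest entropy.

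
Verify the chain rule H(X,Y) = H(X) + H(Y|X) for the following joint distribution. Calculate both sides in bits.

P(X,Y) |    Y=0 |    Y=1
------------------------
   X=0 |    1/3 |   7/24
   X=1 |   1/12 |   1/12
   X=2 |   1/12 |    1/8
H(X,Y) = 2.3180, H(X) = 1.3261, H(Y|X) = 0.9919 (all in bits)

Chain rule: H(X,Y) = H(X) + H(Y|X)

Left side — joint entropy directly:
H(X,Y) = -Σ p(x,y) log p(x,y) = 2.3180 bits

Right side — compute H(Y|X) from the conditional distributions:
P(X) = (5/8, 1/6, 5/24), so H(X) = 1.3261 bits
H(Y|X) = Σ_x P(X=x) · H(Y|X=x):
  P(Y|X=0) = (8/15, 7/15), H(Y|X=0) = 0.9968, weight P(X=0) = 5/8
  P(Y|X=1) = (1/2, 1/2), H(Y|X=1) = 1.0000, weight P(X=1) = 1/6
  P(Y|X=2) = (2/5, 3/5), H(Y|X=2) = 0.9710, weight P(X=2) = 5/24
H(Y|X) = 0.9919 bits

H(X) + H(Y|X) = 1.3261 + 0.9919 = 2.3180 bits

Both sides equal 2.3180 bits. ✓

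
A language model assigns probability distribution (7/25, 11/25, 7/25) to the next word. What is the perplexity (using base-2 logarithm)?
2.9273

Perplexity is 2^H (or exp(H) for natural log).

First, H = -Σ p log p = 1.5496 bits
Perplexity = 2^1.5496 = 2.9273

Interpretation: The model's uncertainty is equivalent to choosing uniformly among 2.9 options.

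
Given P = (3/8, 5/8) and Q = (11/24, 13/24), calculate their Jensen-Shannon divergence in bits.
0.0052 bits

Jensen-Shannon divergence is:
JSD(P||Q) = 0.5 × D_KL(P||M) + 0.5 × D_KL(Q||M)
where M = 0.5 × (P + Q) is the mixture distribution.

M = 0.5 × (3/8, 5/8) + 0.5 × (11/24, 13/24) = (5/12, 7/12)

D_KL(P||M) = 0.0052 bits
D_KL(Q||M) = 0.0051 bits

JSD(P||Q) = 0.5 × 0.0052 + 0.5 × 0.0051 = 0.0052 bits

Unlike KL divergence, JSD is symmetric and bounded: 0 ≤ JSD ≤ log(2).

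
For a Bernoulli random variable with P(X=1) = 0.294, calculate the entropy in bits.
0.8738 bits

The binary entropy function is:
H(p) = -p log(p) - (1-p) log(1-p)

H(0.294) = -0.294 × log_2(0.294) - 0.706 × log_2(0.706)
H(0.294) = 0.8738 bits

Note: Binary entropy is maximized at p=0.5 (H=1 bit) and minimized at p=0 or p=1 (H=0).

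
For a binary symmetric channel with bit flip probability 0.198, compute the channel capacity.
0.2821 bits

For a binary symmetric channel (BSC) with error probability p:
Capacity C = 1 - H(p) bits per symbol

where H(p) = -p log₂(p) - (1-p) log₂(1-p) is the binary entropy function.

H(0.198) = 0.7179 bits
C = 1 - 0.7179 = 0.2821 bits per symbol

This means we can reliably transmit up to 0.2821 bits of information per channel use.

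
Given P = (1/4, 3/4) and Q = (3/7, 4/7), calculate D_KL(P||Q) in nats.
0.0692 nats

KL divergence: D_KL(P||Q) = Σ p(x) log(p(x)/q(x))

Computing term by term:
  x=0: 1/4 × log_e[(1/4)/(3/7)] = 1/4 × -0.5390 = -0.1347
  x=1: 3/4 × log_e[(3/4)/(4/7)] = 3/4 × 0.2719 = 0.2040

D_KL(P||Q) = 0.0692 nats

Note: KL divergence is always non-negative and equals 0 iff P = Q.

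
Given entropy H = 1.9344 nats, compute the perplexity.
6.9199

Perplexity is e^H (or exp(H) for natural log).

H = 1.9344 nats
Perplexity = e^1.9344 = 6.9199

Interpretation: The model's uncertainty is equivalent to choosing uniformly among 6.9 options.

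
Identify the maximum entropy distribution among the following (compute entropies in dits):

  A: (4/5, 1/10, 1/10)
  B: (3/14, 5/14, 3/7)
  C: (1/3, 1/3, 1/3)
C

For a discrete distribution over n outcomes, entropy is maximized by the uniform distribution.

Computing entropies:
H(A) = 0.2775 dits
H(B) = 0.4608 dits
H(C) = 0.4771 dits

The uniform distribution (where all probabilities equal 1/3) achieves the maximum entropy of log_10(3) = 0.4771 dits.

Distribution C has the highest entropy.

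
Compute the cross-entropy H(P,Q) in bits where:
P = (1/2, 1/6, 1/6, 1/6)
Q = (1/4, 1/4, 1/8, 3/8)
2.0692 bits

Cross-entropy: H(P,Q) = -Σ p(x) log q(x)

Alternatively: H(P,Q) = H(P) + D_KL(P||Q)
H(P) = 1.7925 bits
D_KL(P||Q) = 0.2767 bits

H(P,Q) = 1.7925 + 0.2767 = 2.0692 bits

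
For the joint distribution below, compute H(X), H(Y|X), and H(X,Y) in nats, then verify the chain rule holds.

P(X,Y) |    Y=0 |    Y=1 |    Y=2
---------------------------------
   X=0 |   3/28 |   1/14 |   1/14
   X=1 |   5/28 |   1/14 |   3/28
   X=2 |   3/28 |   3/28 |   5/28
H(X,Y) = 2.1380, H(X) = 1.0813, H(Y|X) = 1.0567 (all in nats)

Chain rule: H(X,Y) = H(X) + H(Y|X)

Left side — joint entropy directly:
H(X,Y) = -Σ p(x,y) log p(x,y) = 2.1380 nats

Right side — compute H(Y|X) from the conditional distributions:
P(X) = (1/4, 5/14, 11/28), so H(X) = 1.0813 nats
H(Y|X) = Σ_x P(X=x) · H(Y|X=x):
  P(Y|X=0) = (3/7, 2/7, 2/7), H(Y|X=0) = 1.0790, weight P(X=0) = 1/4
  P(Y|X=1) = (1/2, 1/5, 3/10), H(Y|X=1) = 1.0297, weight P(X=1) = 5/14
  P(Y|X=2) = (3/11, 3/11, 5/11), H(Y|X=2) = 1.0671, weight P(X=2) = 11/28
H(Y|X) = 1.0567 nats

H(X) + H(Y|X) = 1.0813 + 1.0567 = 2.1380 nats

Both sides equal 2.1380 nats. ✓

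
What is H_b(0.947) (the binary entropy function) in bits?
0.2990 bits

The binary entropy function is:
H(p) = -p log(p) - (1-p) log(1-p)

H(0.947) = -0.947 × log_2(0.947) - 0.053 × log_2(0.053)
H(0.947) = 0.2990 bits

Note: Binary entropy is maximized at p=0.5 (H=1 bit) and minimized at p=0 or p=1 (H=0).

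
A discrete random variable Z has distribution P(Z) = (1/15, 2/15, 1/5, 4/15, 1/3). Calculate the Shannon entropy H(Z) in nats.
1.4898 nats

Shannon entropy is H(X) = -Σ p(x) log p(x).

For P = (1/15, 2/15, 1/5, 4/15, 1/3):
H = -1/15 × log_e(1/15) -2/15 × log_e(2/15) -1/5 × log_e(1/5) -4/15 × log_e(4/15) -1/3 × log_e(1/3)
H = 1.4898 nats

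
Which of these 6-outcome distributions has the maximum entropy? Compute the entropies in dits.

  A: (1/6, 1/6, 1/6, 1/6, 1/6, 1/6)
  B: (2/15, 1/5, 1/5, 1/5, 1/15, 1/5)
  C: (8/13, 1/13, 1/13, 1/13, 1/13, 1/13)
A

For a discrete distribution over n outcomes, entropy is maximized by the uniform distribution.

Computing entropies:
H(A) = 0.7782 dits
H(B) = 0.7543 dits
H(C) = 0.5582 dits

The uniform distribution (where all probabilities equal 1/6) achieves the maximum entropy of log_10(6) = 0.7782 dits.

Distribution A has the highest entropy.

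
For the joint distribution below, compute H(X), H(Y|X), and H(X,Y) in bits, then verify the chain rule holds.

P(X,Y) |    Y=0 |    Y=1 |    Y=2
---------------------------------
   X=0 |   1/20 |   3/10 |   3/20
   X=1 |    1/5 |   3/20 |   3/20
H(X,Y) = 2.4332, H(X) = 1.0000, H(Y|X) = 1.4332 (all in bits)

Chain rule: H(X,Y) = H(X) + H(Y|X)

Left side — joint entropy directly:
H(X,Y) = -Σ p(x,y) log p(x,y) = 2.4332 bits

Right side — compute H(Y|X) from the conditional distributions:
P(X) = (1/2, 1/2), so H(X) = 1.0000 bits
H(Y|X) = Σ_x P(X=x) · H(Y|X=x):
  P(Y|X=0) = (1/10, 3/5, 3/10), H(Y|X=0) = 1.2955, weight P(X=0) = 1/2
  P(Y|X=1) = (2/5, 3/10, 3/10), H(Y|X=1) = 1.5710, weight P(X=1) = 1/2
H(Y|X) = 1.4332 bits

H(X) + H(Y|X) = 1.0000 + 1.4332 = 2.4332 bits

Both sides equal 2.4332 bits. ✓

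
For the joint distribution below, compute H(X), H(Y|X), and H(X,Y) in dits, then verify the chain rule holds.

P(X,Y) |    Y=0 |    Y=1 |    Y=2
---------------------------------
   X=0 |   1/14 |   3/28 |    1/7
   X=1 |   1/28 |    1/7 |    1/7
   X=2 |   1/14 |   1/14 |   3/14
H(X,Y) = 0.9068, H(X) = 0.4766, H(Y|X) = 0.4302 (all in dits)

Chain rule: H(X,Y) = H(X) + H(Y|X)

Left side — joint entropy directly:
H(X,Y) = -Σ p(x,y) log p(x,y) = 0.9068 dits

Right side — compute H(Y|X) from the conditional distributions:
P(X) = (9/28, 9/28, 5/14), so H(X) = 0.4766 dits
H(Y|X) = Σ_x P(X=x) · H(Y|X=x):
  P(Y|X=0) = (2/9, 1/3, 4/9), H(Y|X=0) = 0.4607, weight P(X=0) = 9/28
  P(Y|X=1) = (1/9, 4/9, 4/9), H(Y|X=1) = 0.4191, weight P(X=1) = 9/28
  P(Y|X=2) = (1/5, 1/5, 3/5), H(Y|X=2) = 0.4127, weight P(X=2) = 5/14
H(Y|X) = 0.4302 dits

H(X) + H(Y|X) = 0.4766 + 0.4302 = 0.9068 dits

Both sides equal 0.9068 dits. ✓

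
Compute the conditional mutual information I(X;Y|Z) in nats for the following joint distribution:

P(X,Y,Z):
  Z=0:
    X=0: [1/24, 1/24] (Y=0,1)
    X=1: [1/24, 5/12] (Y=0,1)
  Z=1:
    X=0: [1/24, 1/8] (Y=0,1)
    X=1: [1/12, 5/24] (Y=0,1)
0.0355 nats

Conditional mutual information: I(X;Y|Z) = H(X|Z) + H(Y|Z) - H(X,Y|Z)

H(Z) = 0.6897
H(X,Z) = 1.2227 → H(X|Z) = 0.5330
H(Y,Z) = 1.1908 → H(Y|Z) = 0.5011
H(X,Y,Z) = 1.6883 → H(X,Y|Z) = 0.9986

I(X;Y|Z) = 0.5330 + 0.5011 - 0.9986 = 0.0355 nats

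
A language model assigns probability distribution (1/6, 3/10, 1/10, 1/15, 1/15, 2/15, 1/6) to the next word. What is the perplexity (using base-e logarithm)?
6.1622

Perplexity is e^H (or exp(H) for natural log).

First, H = -Σ p log p = 1.8184 nats
Perplexity = e^1.8184 = 6.1622

Interpretation: The model's uncertainty is equivalent to choosing uniformly among 6.2 options.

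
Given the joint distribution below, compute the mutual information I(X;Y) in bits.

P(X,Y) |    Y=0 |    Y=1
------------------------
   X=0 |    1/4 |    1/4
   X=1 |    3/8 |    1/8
0.0488 bits

Mutual information: I(X;Y) = H(X) + H(Y) - H(X,Y)

Marginals:
P(X) = (1/2, 1/2), H(X) = 1.0000 bits
P(Y) = (5/8, 3/8), H(Y) = 0.9544 bits

Joint entropy: H(X,Y) = 1.9056 bits

I(X;Y) = 1.0000 + 0.9544 - 1.9056 = 0.0488 bits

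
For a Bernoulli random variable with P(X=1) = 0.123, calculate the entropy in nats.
0.3729 nats

The binary entropy function is:
H(p) = -p log(p) - (1-p) log(1-p)

H(0.123) = -0.123 × log_e(0.123) - 0.877 × log_e(0.877)
H(0.123) = 0.3729 nats

Note: Binary entropy is maximized at p=0.5 (H=1 bit) and minimized at p=0 or p=1 (H=0).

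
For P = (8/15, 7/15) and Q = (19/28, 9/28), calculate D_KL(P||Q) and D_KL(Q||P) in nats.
D_KL(P||Q) = 0.0455, D_KL(Q||P) = 0.0436

KL divergence is not symmetric: D_KL(P||Q) ≠ D_KL(Q||P) in general.

D_KL(P||Q) = 0.0455 nats
D_KL(Q||P) = 0.0436 nats

No, they are not equal!

This asymmetry is why KL divergence is not a true distance metric.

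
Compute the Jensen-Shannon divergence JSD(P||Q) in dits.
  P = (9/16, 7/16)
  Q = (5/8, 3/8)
0.0009 dits

Jensen-Shannon divergence is:
JSD(P||Q) = 0.5 × D_KL(P||M) + 0.5 × D_KL(Q||M)
where M = 0.5 × (P + Q) is the mixture distribution.

M = 0.5 × (9/16, 7/16) + 0.5 × (5/8, 3/8) = (19/32, 13/32)

D_KL(P||M) = 0.0009 dits
D_KL(Q||M) = 0.0009 dits

JSD(P||Q) = 0.5 × 0.0009 + 0.5 × 0.0009 = 0.0009 dits

Unlike KL divergence, JSD is symmetric and bounded: 0 ≤ JSD ≤ log(2).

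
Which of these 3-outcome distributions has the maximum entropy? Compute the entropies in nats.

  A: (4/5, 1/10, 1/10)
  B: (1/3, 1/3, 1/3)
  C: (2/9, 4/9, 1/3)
B

For a discrete distribution over n outcomes, entropy is maximized by the uniform distribution.

Computing entropies:
H(A) = 0.6390 nats
H(B) = 1.0986 nats
H(C) = 1.0609 nats

The uniform distribution (where all probabilities equal 1/3) achieves the maximum entropy of log_e(3) = 1.0986 nats.

Distribution B has the highest entropy.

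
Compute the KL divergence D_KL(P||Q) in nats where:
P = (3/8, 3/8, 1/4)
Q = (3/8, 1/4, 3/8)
0.0507 nats

KL divergence: D_KL(P||Q) = Σ p(x) log(p(x)/q(x))

Computing term by term:
  x=0: 3/8 × log_e[(3/8)/(3/8)] = 3/8 × 0.0000 = 0.0000
  x=1: 3/8 × log_e[(3/8)/(1/4)] = 3/8 × 0.4055 = 0.1520
  x=2: 1/4 × log_e[(1/4)/(3/8)] = 1/4 × -0.4055 = -0.1014

D_KL(P||Q) = 0.0507 nats

Note: KL divergence is always non-negative and equals 0 iff P = Q.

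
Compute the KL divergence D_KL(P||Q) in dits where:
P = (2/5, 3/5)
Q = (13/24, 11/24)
0.0175 dits

KL divergence: D_KL(P||Q) = Σ p(x) log(p(x)/q(x))

Computing term by term:
  x=0: 2/5 × log_10[(2/5)/(13/24)] = 2/5 × -0.1317 = -0.0527
  x=1: 3/5 × log_10[(3/5)/(11/24)] = 3/5 × 0.1170 = 0.0702

D_KL(P||Q) = 0.0175 dits

Note: KL divergence is always non-negative and equals 0 iff P = Q.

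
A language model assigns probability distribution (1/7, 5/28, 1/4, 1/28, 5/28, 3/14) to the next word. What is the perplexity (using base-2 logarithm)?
5.4137

Perplexity is 2^H (or exp(H) for natural log).

First, H = -Σ p log p = 2.4366 bits
Perplexity = 2^2.4366 = 5.4137

Interpretation: The model's uncertainty is equivalent to choosing uniformly among 5.4 options.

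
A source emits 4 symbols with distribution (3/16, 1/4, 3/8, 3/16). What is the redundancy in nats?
0.0442 nats

Redundancy measures how far a source is from maximum entropy:
R = H_max - H(X)

Maximum entropy for 4 symbols: H_max = log_e(4) = 1.3863 nats
Actual entropy: H(X) = 1.3421 nats
Redundancy: R = 1.3863 - 1.3421 = 0.0442 nats

This redundancy represents potential for compression: the source could be compressed by 0.0442 nats per symbol.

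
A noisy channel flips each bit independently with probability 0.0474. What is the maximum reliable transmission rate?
0.7248 bits

For a binary symmetric channel (BSC) with error probability p:
Capacity C = 1 - H(p) bits per symbol

where H(p) = -p log₂(p) - (1-p) log₂(1-p) is the binary entropy function.

H(0.0474) = 0.2752 bits
C = 1 - 0.2752 = 0.7248 bits per symbol

This means we can reliably transmit up to 0.7248 bits of information per channel use.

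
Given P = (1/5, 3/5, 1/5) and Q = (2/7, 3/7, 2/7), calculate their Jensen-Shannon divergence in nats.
0.0148 nats

Jensen-Shannon divergence is:
JSD(P||Q) = 0.5 × D_KL(P||M) + 0.5 × D_KL(Q||M)
where M = 0.5 × (P + Q) is the mixture distribution.

M = 0.5 × (1/5, 3/5, 1/5) + 0.5 × (2/7, 3/7, 2/7) = (0.242857, 18/35, 0.242857)

D_KL(P||M) = 0.0148 nats
D_KL(Q||M) = 0.0147 nats

JSD(P||Q) = 0.5 × 0.0148 + 0.5 × 0.0147 = 0.0148 nats

Unlike KL divergence, JSD is symmetric and bounded: 0 ≤ JSD ≤ log(2).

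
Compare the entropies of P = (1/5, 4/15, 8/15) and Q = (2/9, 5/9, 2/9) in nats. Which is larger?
P

Computing entropies in nats:
H(P) = 1.0096
H(Q) = 0.9950

Distribution P has higher entropy.

Intuition: The distribution closer to uniform (more spread out) has higher entropy.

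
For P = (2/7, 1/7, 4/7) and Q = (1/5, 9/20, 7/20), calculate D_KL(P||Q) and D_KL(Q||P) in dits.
D_KL(P||Q) = 0.0947, D_KL(Q||P) = 0.1187

KL divergence is not symmetric: D_KL(P||Q) ≠ D_KL(Q||P) in general.

D_KL(P||Q) = 0.0947 dits
D_KL(Q||P) = 0.1187 dits

No, they are not equal!

This asymmetry is why KL divergence is not a true distance metric.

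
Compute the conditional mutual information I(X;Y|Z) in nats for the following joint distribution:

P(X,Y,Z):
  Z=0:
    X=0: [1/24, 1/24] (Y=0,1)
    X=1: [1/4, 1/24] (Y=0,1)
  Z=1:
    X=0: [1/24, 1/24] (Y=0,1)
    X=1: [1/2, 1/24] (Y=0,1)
0.0620 nats

Conditional mutual information: I(X;Y|Z) = H(X|Z) + H(Y|Z) - H(X,Y|Z)

H(Z) = 0.6616
H(X,Z) = 1.1056 → H(X|Z) = 0.4441
H(Y,Z) = 1.1056 → H(Y|Z) = 0.4441
H(X,Y,Z) = 1.4877 → H(X,Y|Z) = 0.8261

I(X;Y|Z) = 0.4441 + 0.4441 - 0.8261 = 0.0620 nats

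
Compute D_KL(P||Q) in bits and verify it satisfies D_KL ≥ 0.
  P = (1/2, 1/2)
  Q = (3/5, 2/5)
0.0294 bits

KL divergence satisfies the Gibbs inequality: D_KL(P||Q) ≥ 0 for all distributions P, Q.

D_KL(P||Q) = Σ p(x) log(p(x)/q(x))
Term by term:
  x=0: 1/2 × log_2[(1/2)/(3/5)] = -0.1315
  x=1: 1/2 × log_2[(1/2)/(2/5)] = 0.1610
D_KL(P||Q) = 0.0294 bits

D_KL(P||Q) = 0.0294 ≥ 0 ✓

This non-negativity is a fundamental property: relative entropy cannot be negative because it measures how different Q is from P.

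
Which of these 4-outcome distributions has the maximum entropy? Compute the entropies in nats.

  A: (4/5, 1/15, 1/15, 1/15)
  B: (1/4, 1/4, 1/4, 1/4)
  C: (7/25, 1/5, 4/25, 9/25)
B

For a discrete distribution over n outcomes, entropy is maximized by the uniform distribution.

Computing entropies:
H(A) = 0.7201 nats
H(B) = 1.3863 nats
H(C) = 1.3393 nats

The uniform distribution (where all probabilities equal 1/4) achieves the maximum entropy of log_e(4) = 1.3863 nats.

Distribution B has the highest entropy.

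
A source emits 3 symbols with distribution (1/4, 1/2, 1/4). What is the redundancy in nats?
0.0589 nats

Redundancy measures how far a source is from maximum entropy:
R = H_max - H(X)

Maximum entropy for 3 symbols: H_max = log_e(3) = 1.0986 nats
Actual entropy: H(X) = 1.0397 nats
Redundancy: R = 1.0986 - 1.0397 = 0.0589 nats

This redundancy represents potential for compression: the source could be compressed by 0.0589 nats per symbol.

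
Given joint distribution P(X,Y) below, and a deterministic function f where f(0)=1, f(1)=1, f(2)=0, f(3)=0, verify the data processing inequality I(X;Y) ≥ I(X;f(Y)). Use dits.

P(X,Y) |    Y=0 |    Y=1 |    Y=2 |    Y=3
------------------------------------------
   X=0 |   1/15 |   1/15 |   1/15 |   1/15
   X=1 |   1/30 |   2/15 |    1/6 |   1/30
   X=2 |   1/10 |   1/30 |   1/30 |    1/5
I(X;Y) = 0.0731, I(X;f(Y)) = 0.0028, inequality holds: 0.0731 ≥ 0.0028

Data Processing Inequality: For any Markov chain X → Y → Z, we have I(X;Y) ≥ I(X;Z).

Here Z = f(Y) is a deterministic function of Y, forming X → Y → Z.

Original I(X;Y) = 0.0731 dits

After applying f:
P(X,Z) where Z=f(Y):
- P(X,Z=0) = P(X,Y=2) + P(X,Y=3)
- P(X,Z=1) = P(X,Y=0) + P(X,Y=1)

I(X;Z) = I(X;f(Y)) = 0.0028 dits

Verification: 0.0731 ≥ 0.0028 ✓

Information cannot be created by processing; the function f can only lose information about X.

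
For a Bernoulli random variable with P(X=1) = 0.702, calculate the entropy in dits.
0.2646 dits

The binary entropy function is:
H(p) = -p log(p) - (1-p) log(1-p)

H(0.702) = -0.702 × log_10(0.702) - 0.298 × log_10(0.298)
H(0.702) = 0.2646 dits

Note: Binary entropy is maximized at p=0.5 (H=1 bit) and minimized at p=0 or p=1 (H=0).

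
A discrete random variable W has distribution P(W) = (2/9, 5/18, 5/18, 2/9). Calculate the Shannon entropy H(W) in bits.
1.9911 bits

Shannon entropy is H(X) = -Σ p(x) log p(x).

For P = (2/9, 5/18, 5/18, 2/9):
H = -2/9 × log_2(2/9) -5/18 × log_2(5/18) -5/18 × log_2(5/18) -2/9 × log_2(2/9)
H = 1.9911 bits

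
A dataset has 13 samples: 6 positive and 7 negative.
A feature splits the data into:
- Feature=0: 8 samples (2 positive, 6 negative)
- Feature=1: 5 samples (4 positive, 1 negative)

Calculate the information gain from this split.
0.2188 bits

Information Gain = H(Y) - H(Y|Feature)

Before split:
P(positive) = 6/13 = 0.4615
H(Y) = 0.9957 bits

After split:
Feature=0: H = 0.8113 bits (weight = 8/13)
Feature=1: H = 0.7219 bits (weight = 5/13)
H(Y|Feature) = (8/13)×0.8113 + (5/13)×0.7219 = 0.7769 bits

Information Gain = 0.9957 - 0.7769 = 0.2188 bits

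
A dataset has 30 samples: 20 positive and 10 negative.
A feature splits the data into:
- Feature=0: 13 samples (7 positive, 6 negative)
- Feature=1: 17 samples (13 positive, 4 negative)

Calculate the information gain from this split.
0.0408 bits

Information Gain = H(Y) - H(Y|Feature)

Before split:
P(positive) = 20/30 = 0.6667
H(Y) = 0.9183 bits

After split:
Feature=0: H = 0.9957 bits (weight = 13/30)
Feature=1: H = 0.7871 bits (weight = 17/30)
H(Y|Feature) = (13/30)×0.9957 + (17/30)×0.7871 = 0.8775 bits

Information Gain = 0.9183 - 0.8775 = 0.0408 bits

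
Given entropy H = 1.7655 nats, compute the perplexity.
5.8445

Perplexity is e^H (or exp(H) for natural log).

H = 1.7655 nats
Perplexity = e^1.7655 = 5.8445

Interpretation: The model's uncertainty is equivalent to choosing uniformly among 5.8 options.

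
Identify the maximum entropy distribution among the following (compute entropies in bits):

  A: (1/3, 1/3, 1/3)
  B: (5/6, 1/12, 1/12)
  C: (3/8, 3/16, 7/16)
A

For a discrete distribution over n outcomes, entropy is maximized by the uniform distribution.

Computing entropies:
H(A) = 1.5850 bits
H(B) = 0.8167 bits
H(C) = 1.5052 bits

The uniform distribution (where all probabilities equal 1/3) achieves the maximum entropy of log_2(3) = 1.5850 bits.

Distribution A has the highest entropy.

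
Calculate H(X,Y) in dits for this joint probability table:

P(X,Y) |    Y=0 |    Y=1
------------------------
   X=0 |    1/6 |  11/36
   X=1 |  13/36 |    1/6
0.5765 dits

Joint entropy is H(X,Y) = -Σ_{x,y} p(x,y) log p(x,y).

Summing over all non-zero entries:
H(X,Y) = -[1/6·log_10(1/6) + 11/36·log_10(11/36) + 13/36·log_10(13/36) + 1/6·log_10(1/6)]
H(X,Y) = 0.5765 dits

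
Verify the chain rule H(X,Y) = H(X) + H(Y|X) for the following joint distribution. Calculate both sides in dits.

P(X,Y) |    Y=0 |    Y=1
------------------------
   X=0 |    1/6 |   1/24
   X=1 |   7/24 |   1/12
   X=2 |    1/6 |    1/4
H(X,Y) = 0.7134, H(X) = 0.4601, H(Y|X) = 0.2533 (all in dits)

Chain rule: H(X,Y) = H(X) + H(Y|X)

Left side — joint entropy directly:
H(X,Y) = -Σ p(x,y) log p(x,y) = 0.7134 dits

Right side — compute H(Y|X) from the conditional distributions:
P(X) = (5/24, 3/8, 5/12), so H(X) = 0.4601 dits
H(Y|X) = Σ_x P(X=x) · H(Y|X=x):
  P(Y|X=0) = (4/5, 1/5), H(Y|X=0) = 0.2173, weight P(X=0) = 5/24
  P(Y|X=1) = (7/9, 2/9), H(Y|X=1) = 0.2300, weight P(X=1) = 3/8
  P(Y|X=2) = (2/5, 3/5), H(Y|X=2) = 0.2923, weight P(X=2) = 5/12
H(Y|X) = 0.2533 dits

H(X) + H(Y|X) = 0.4601 + 0.2533 = 0.7134 dits

Both sides equal 0.7134 dits. ✓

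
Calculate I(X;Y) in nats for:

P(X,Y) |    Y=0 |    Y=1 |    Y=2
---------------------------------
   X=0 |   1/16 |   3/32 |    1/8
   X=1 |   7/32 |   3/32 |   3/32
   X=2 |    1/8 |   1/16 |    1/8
0.0412 nats

Mutual information: I(X;Y) = H(X) + H(Y) - H(X,Y)

Marginals:
P(X) = (9/32, 13/32, 5/16), H(X) = 1.0862 nats
P(Y) = (13/32, 1/4, 11/32), H(Y) = 1.0796 nats

Joint entropy: H(X,Y) = 2.1246 nats

I(X;Y) = 1.0862 + 1.0796 - 2.1246 = 0.0412 nats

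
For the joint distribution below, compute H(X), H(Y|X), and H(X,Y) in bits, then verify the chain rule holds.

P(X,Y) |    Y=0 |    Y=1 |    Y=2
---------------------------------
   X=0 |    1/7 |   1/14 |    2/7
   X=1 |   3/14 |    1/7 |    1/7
H(X,Y) = 2.4677, H(X) = 1.0000, H(Y|X) = 1.4677 (all in bits)

Chain rule: H(X,Y) = H(X) + H(Y|X)

Left side — joint entropy directly:
H(X,Y) = -Σ p(x,y) log p(x,y) = 2.4677 bits

Right side — compute H(Y|X) from the conditional distributions:
P(X) = (1/2, 1/2), so H(X) = 1.0000 bits
H(Y|X) = Σ_x P(X=x) · H(Y|X=x):
  P(Y|X=0) = (2/7, 1/7, 4/7), H(Y|X=0) = 1.3788, weight P(X=0) = 1/2
  P(Y|X=1) = (3/7, 2/7, 2/7), H(Y|X=1) = 1.5567, weight P(X=1) = 1/2
H(Y|X) = 1.4677 bits

H(X) + H(Y|X) = 1.0000 + 1.4677 = 2.4677 bits

Both sides equal 2.4677 bits. ✓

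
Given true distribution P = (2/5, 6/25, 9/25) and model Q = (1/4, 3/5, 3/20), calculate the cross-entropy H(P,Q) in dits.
0.5907 dits

Cross-entropy: H(P,Q) = -Σ p(x) log q(x)

Alternatively: H(P,Q) = H(P) + D_KL(P||Q)
H(P) = 0.4677 dits
D_KL(P||Q) = 0.1230 dits

H(P,Q) = 0.4677 + 0.1230 = 0.5907 dits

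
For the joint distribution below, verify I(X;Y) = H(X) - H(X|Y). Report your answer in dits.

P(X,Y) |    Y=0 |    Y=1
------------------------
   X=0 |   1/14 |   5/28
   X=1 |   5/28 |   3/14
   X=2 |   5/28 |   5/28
I(X;Y) = 0.0066 dits

Mutual information has multiple equivalent forms:
- I(X;Y) = H(X) - H(X|Y)
- I(X;Y) = H(Y) - H(Y|X)
- I(X;Y) = H(X) + H(Y) - H(X,Y)

Computing all quantities:
H(X) = 0.4696, H(Y) = 0.2966, H(X,Y) = 0.7596
H(X|Y) = 0.4631, H(Y|X) = 0.2900

Verification:
H(X) - H(X|Y) = 0.4696 - 0.4631 = 0.0066
H(Y) - H(Y|X) = 0.2966 - 0.2900 = 0.0066
H(X) + H(Y) - H(X,Y) = 0.4696 + 0.2966 - 0.7596 = 0.0066

All forms give I(X;Y) = 0.0066 dits. ✓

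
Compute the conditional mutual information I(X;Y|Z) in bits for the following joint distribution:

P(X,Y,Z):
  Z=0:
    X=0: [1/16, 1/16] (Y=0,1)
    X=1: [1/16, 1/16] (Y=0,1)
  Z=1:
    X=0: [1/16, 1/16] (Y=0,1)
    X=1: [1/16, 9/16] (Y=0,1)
0.0694 bits

Conditional mutual information: I(X;Y|Z) = H(X|Z) + H(Y|Z) - H(X,Y|Z)

H(Z) = 0.8113
H(X,Z) = 1.5488 → H(X|Z) = 0.7375
H(Y,Z) = 1.5488 → H(Y|Z) = 0.7375
H(X,Y,Z) = 2.2169 → H(X,Y|Z) = 1.4056

I(X;Y|Z) = 0.7375 + 0.7375 - 1.4056 = 0.0694 bits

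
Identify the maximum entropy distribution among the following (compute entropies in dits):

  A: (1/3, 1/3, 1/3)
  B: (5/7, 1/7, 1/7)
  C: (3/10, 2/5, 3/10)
A

For a discrete distribution over n outcomes, entropy is maximized by the uniform distribution.

Computing entropies:
H(A) = 0.4771 dits
H(B) = 0.3458 dits
H(C) = 0.4729 dits

The uniform distribution (where all probabilities equal 1/3) achieves the maximum entropy of log_10(3) = 0.4771 dits.

Distribution A has the highest entropy.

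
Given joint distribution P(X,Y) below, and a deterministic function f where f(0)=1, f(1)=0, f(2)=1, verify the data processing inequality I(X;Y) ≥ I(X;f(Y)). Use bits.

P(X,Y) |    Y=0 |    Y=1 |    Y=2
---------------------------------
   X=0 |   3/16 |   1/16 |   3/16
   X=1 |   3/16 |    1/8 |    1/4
I(X;Y) = 0.0105, I(X;f(Y)) = 0.0075, inequality holds: 0.0105 ≥ 0.0075

Data Processing Inequality: For any Markov chain X → Y → Z, we have I(X;Y) ≥ I(X;Z).

Here Z = f(Y) is a deterministic function of Y, forming X → Y → Z.

Original I(X;Y) = 0.0105 bits

After applying f:
P(X,Z) where Z=f(Y):
- P(X,Z=0) = P(X,Y=1)
- P(X,Z=1) = P(X,Y=0) + P(X,Y=2)

I(X;Z) = I(X;f(Y)) = 0.0075 bits

Verification: 0.0105 ≥ 0.0075 ✓

Information cannot be created by processing; the function f can only lose information about X.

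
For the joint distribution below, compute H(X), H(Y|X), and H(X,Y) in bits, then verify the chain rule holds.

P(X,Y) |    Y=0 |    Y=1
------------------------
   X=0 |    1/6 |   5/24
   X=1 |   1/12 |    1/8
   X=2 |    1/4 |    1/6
H(X,Y) = 2.5069, H(X) = 1.5284, H(Y|X) = 0.9785 (all in bits)

Chain rule: H(X,Y) = H(X) + H(Y|X)

Left side — joint entropy directly:
H(X,Y) = -Σ p(x,y) log p(x,y) = 2.5069 bits

Right side — compute H(Y|X) from the conditional distributions:
P(X) = (3/8, 5/24, 5/12), so H(X) = 1.5284 bits
H(Y|X) = Σ_x P(X=x) · H(Y|X=x):
  P(Y|X=0) = (4/9, 5/9), H(Y|X=0) = 0.9911, weight P(X=0) = 3/8
  P(Y|X=1) = (2/5, 3/5), H(Y|X=1) = 0.9710, weight P(X=1) = 5/24
  P(Y|X=2) = (3/5, 2/5), H(Y|X=2) = 0.9710, weight P(X=2) = 5/12
H(Y|X) = 0.9785 bits

H(X) + H(Y|X) = 1.5284 + 0.9785 = 2.5069 bits

Both sides equal 2.5069 bits. ✓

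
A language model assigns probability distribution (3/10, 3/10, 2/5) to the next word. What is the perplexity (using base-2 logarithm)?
2.9710

Perplexity is 2^H (or exp(H) for natural log).

First, H = -Σ p log p = 1.5710 bits
Perplexity = 2^1.5710 = 2.9710

Interpretation: The model's uncertainty is equivalent to choosing uniformly among 3.0 options.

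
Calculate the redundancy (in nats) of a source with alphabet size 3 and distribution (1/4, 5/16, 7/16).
0.0269 nats

Redundancy measures how far a source is from maximum entropy:
R = H_max - H(X)

Maximum entropy for 3 symbols: H_max = log_e(3) = 1.0986 nats
Actual entropy: H(X) = 1.0717 nats
Redundancy: R = 1.0986 - 1.0717 = 0.0269 nats

This redundancy represents potential for compression: the source could be compressed by 0.0269 nats per symbol.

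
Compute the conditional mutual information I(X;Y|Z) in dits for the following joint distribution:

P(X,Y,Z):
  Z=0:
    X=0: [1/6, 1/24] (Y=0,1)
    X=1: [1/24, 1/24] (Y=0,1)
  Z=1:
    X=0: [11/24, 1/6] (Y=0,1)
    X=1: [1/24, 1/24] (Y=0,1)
0.0093 dits

Conditional mutual information: I(X;Y|Z) = H(X|Z) + H(Y|Z) - H(X,Y|Z)

H(Z) = 0.2622
H(X,Z) = 0.4494 → H(X|Z) = 0.1872
H(Y,Z) = 0.5243 → H(Y|Z) = 0.2621
H(X,Y,Z) = 0.7022 → H(X,Y|Z) = 0.4401

I(X;Y|Z) = 0.1872 + 0.2621 - 0.4401 = 0.0093 dits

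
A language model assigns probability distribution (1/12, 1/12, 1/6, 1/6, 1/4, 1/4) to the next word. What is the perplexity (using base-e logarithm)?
5.4989

Perplexity is e^H (or exp(H) for natural log).

First, H = -Σ p log p = 1.7046 nats
Perplexity = e^1.7046 = 5.4989

Interpretation: The model's uncertainty is equivalent to choosing uniformly among 5.5 options.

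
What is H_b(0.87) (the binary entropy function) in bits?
0.5574 bits

The binary entropy function is:
H(p) = -p log(p) - (1-p) log(1-p)

H(0.87) = -0.87 × log_2(0.87) - 0.13 × log_2(0.13)
H(0.87) = 0.5574 bits

Note: Binary entropy is maximized at p=0.5 (H=1 bit) and minimized at p=0 or p=1 (H=0).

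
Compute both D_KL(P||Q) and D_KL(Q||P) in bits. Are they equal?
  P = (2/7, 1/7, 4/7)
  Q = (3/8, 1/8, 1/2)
D_KL(P||Q) = 0.0255, D_KL(Q||P) = 0.0267

KL divergence is not symmetric: D_KL(P||Q) ≠ D_KL(Q||P) in general.

D_KL(P||Q) = 0.0255 bits
D_KL(Q||P) = 0.0267 bits

No, they are not equal!

This asymmetry is why KL divergence is not a true distance metric.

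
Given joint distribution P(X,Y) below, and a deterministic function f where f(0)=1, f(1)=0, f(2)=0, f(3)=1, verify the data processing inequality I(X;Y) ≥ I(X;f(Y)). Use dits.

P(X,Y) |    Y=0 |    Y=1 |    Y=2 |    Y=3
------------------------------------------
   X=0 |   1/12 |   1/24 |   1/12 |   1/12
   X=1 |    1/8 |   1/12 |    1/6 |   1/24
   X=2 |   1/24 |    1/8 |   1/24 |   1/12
I(X;Y) = 0.0344, I(X;f(Y)) = 0.0047, inequality holds: 0.0344 ≥ 0.0047

Data Processing Inequality: For any Markov chain X → Y → Z, we have I(X;Y) ≥ I(X;Z).

Here Z = f(Y) is a deterministic function of Y, forming X → Y → Z.

Original I(X;Y) = 0.0344 dits

After applying f:
P(X,Z) where Z=f(Y):
- P(X,Z=0) = P(X,Y=1) + P(X,Y=2)
- P(X,Z=1) = P(X,Y=0) + P(X,Y=3)

I(X;Z) = I(X;f(Y)) = 0.0047 dits

Verification: 0.0344 ≥ 0.0047 ✓

Information cannot be created by processing; the function f can only lose information about X.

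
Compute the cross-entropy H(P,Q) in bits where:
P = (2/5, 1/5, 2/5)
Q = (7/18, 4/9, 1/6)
1.8130 bits

Cross-entropy: H(P,Q) = -Σ p(x) log q(x)

Alternatively: H(P,Q) = H(P) + D_KL(P||Q)
H(P) = 1.5219 bits
D_KL(P||Q) = 0.2911 bits

H(P,Q) = 1.5219 + 0.2911 = 1.8130 bits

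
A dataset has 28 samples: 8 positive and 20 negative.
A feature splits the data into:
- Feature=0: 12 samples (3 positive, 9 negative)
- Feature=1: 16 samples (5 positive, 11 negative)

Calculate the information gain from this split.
0.0034 bits

Information Gain = H(Y) - H(Y|Feature)

Before split:
P(positive) = 8/28 = 0.2857
H(Y) = 0.8631 bits

After split:
Feature=0: H = 0.8113 bits (weight = 12/28)
Feature=1: H = 0.8960 bits (weight = 16/28)
H(Y|Feature) = (12/28)×0.8113 + (16/28)×0.8960 = 0.8597 bits

Information Gain = 0.8631 - 0.8597 = 0.0034 bits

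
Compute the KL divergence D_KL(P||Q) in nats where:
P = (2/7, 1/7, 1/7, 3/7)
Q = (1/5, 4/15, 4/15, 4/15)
0.1269 nats

KL divergence: D_KL(P||Q) = Σ p(x) log(p(x)/q(x))

Computing term by term:
  x=0: 2/7 × log_e[(2/7)/(1/5)] = 2/7 × 0.3567 = 0.1019
  x=1: 1/7 × log_e[(1/7)/(4/15)] = 1/7 × -0.6242 = -0.0892
  x=2: 1/7 × log_e[(1/7)/(4/15)] = 1/7 × -0.6242 = -0.0892
  x=3: 3/7 × log_e[(3/7)/(4/15)] = 3/7 × 0.4745 = 0.2033

D_KL(P||Q) = 0.1269 nats

Note: KL divergence is always non-negative and equals 0 iff P = Q.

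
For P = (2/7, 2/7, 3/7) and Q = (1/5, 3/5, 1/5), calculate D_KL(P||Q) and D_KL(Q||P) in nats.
D_KL(P||Q) = 0.2166, D_KL(Q||P) = 0.2214

KL divergence is not symmetric: D_KL(P||Q) ≠ D_KL(Q||P) in general.

D_KL(P||Q) = 0.2166 nats
D_KL(Q||P) = 0.2214 nats

No, they are not equal!

This asymmetry is why KL divergence is not a true distance metric.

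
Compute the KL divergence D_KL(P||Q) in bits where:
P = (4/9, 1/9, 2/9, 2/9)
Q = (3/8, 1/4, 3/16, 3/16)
0.0879 bits

KL divergence: D_KL(P||Q) = Σ p(x) log(p(x)/q(x))

Computing term by term:
  x=0: 4/9 × log_2[(4/9)/(3/8)] = 4/9 × 0.2451 = 0.1089
  x=1: 1/9 × log_2[(1/9)/(1/4)] = 1/9 × -1.1699 = -0.1300
  x=2: 2/9 × log_2[(2/9)/(3/16)] = 2/9 × 0.2451 = 0.0545
  x=3: 2/9 × log_2[(2/9)/(3/16)] = 2/9 × 0.2451 = 0.0545

D_KL(P||Q) = 0.0879 bits

Note: KL divergence is always non-negative and equals 0 iff P = Q.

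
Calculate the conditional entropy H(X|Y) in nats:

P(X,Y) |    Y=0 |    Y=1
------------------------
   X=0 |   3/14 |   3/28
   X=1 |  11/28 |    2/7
0.6244 nats

Using the chain rule: H(X|Y) = H(X,Y) - H(Y)

First, compute H(X,Y) = 1.2944 nats

Marginal P(Y) = (17/28, 11/28)
H(Y) = 0.6700 nats

H(X|Y) = H(X,Y) - H(Y) = 1.2944 - 0.6700 = 0.6244 nats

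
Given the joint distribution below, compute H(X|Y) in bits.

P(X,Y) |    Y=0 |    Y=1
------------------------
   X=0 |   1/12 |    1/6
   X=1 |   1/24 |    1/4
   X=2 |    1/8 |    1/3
1.5127 bits

Using the chain rule: H(X|Y) = H(X,Y) - H(Y)

First, compute H(X,Y) = 2.3239 bits

Marginal P(Y) = (1/4, 3/4)
H(Y) = 0.8113 bits

H(X|Y) = H(X,Y) - H(Y) = 2.3239 - 0.8113 = 1.5127 bits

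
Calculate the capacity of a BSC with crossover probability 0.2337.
0.2156 bits

For a binary symmetric channel (BSC) with error probability p:
Capacity C = 1 - H(p) bits per symbol

where H(p) = -p log₂(p) - (1-p) log₂(1-p) is the binary entropy function.

H(0.2337) = 0.7844 bits
C = 1 - 0.7844 = 0.2156 bits per symbol

This means we can reliably transmit up to 0.2156 bits of information per channel use.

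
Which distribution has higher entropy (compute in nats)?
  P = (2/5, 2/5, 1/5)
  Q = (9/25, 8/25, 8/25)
Q

Computing entropies in nats:
H(P) = 1.0549
H(Q) = 1.0970

Distribution Q has higher entropy.

Intuition: The distribution closer to uniform (more spread out) has higher entropy.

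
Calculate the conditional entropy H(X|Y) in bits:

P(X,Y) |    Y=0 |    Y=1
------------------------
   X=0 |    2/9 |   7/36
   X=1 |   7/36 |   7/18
0.9510 bits

Using the chain rule: H(X|Y) = H(X,Y) - H(Y)

First, compute H(X,Y) = 1.9309 bits

Marginal P(Y) = (5/12, 7/12)
H(Y) = 0.9799 bits

H(X|Y) = H(X,Y) - H(Y) = 1.9309 - 0.9799 = 0.9510 bits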